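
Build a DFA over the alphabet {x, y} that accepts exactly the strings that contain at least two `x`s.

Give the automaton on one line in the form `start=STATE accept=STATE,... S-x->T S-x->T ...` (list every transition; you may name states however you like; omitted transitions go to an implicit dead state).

start=A accept=C,D A-x->B A-y->A B-x->C B-y->B C-x->D C-y->C D-x->D D-y->D

Only the number of `x`s matters, and only up to 3. Make a chain A → B → C → D advanced by each `x` (with D absorbing); every other symbol self-loops. The accepting set is {C, D}.
With 4 states:
       x  y 
>  A   B  A 
   B   C  B 
 * C   D  C 
 * D   D  D 
(> = start, * = accepting)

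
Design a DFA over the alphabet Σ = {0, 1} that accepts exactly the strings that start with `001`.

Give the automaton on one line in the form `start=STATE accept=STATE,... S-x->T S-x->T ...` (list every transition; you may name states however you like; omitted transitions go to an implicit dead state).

start=A accept=D A-0->B A-1->E B-0->C B-1->E C-0->E C-1->D D-0->D D-1->D E-0->E E-1->E

Walk along `001` while the input agrees: from A take `0` to B, and so on. Any deviation drops to the rejecting sink E. Once D is reached the prefix is confirmed and every continuation is accepted.
5 states suffice.
       0  1 
>  A   B  E 
   B   C  E 
   C   E  D 
 * D   D  D 
   E   E  E 
(> = start, * = accepting)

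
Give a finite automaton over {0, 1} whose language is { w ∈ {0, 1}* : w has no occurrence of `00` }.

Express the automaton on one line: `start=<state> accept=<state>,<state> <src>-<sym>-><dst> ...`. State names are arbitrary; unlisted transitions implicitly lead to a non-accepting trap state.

Track partial matches of the forbidden pattern `00`. State S2 is a dead state reached once `00` has occurred; every other state accepts. S0 means no part of `00` is currently matched.
A 3-state machine:
        0   1  
>* S0   S1  S0 
 * S1   S2  S0 
   S2   S2  S2 
(> = start, * = accepting)

start=S0 accept=S0,S1 S0-0->S1 S0-1->S0 S1-0->S2 S1-1->S0 S2-0->S2 S2-1->S2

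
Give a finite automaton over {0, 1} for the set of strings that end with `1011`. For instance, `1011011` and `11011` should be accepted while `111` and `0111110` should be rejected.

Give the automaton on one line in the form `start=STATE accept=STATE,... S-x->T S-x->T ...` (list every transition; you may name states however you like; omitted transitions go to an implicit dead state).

start=s0 accept=s4 s0-0->s0 s0-1->s1 s1-0->s2 s1-1->s1 s2-0->s0 s2-1->s3 s3-0->s2 s3-1->s4 s4-0->s2 s4-1->s1

Let each state record the length of the longest suffix of the input read so far that is also a prefix of `1011`. s1 means the last symbol is `1`; s2 means the last 2 symbols are `10`; s3 means the last 3 symbols are `101`; s4 means the last 4 symbols are `1011`. Accept only at s4, where the string currently ends in `1011`.
A 5-state machine:
        0   1  
>  s0   s0  s1 
   s1   s2  s1 
   s2   s0  s3 
   s3   s2  s4 
 * s4   s2  s1 
(> = start, * = accepting)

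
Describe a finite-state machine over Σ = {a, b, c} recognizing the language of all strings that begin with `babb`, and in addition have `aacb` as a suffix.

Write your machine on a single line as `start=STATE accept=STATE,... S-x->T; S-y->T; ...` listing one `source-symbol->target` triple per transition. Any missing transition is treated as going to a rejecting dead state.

start=S0; accept=S13; S0-a->S1; S0-b->S2; S0-c->S3; S1-a->S4; S1-b->S3; S1-c->S3; S2-a->S5; S2-b->S3; S2-c->S3; S3-a->S1; S3-b->S3; S3-c->S3; S4-a->S4; S4-b->S3; S4-c->S6; S5-a->S4; S5-b->S7; S5-c->S3; S6-a->S1; S6-b->S8; S6-c->S3; S7-a->S1; S7-b->S9; S7-c->S3; S8-a->S1; S8-b->S3; S8-c->S3; S9-a->S10; S9-b->S9; S9-c->S9; S10-a->S11; S10-b->S9; S10-c->S9; S11-a->S11; S11-b->S9; S11-c->S12; S12-a->S10; S12-b->S13; S12-c->S9; S13-a->S10; S13-b->S9; S13-c->S9

Build one automaton per condition and run them in lockstep. The first has 6 states tracking whether the input so far still matches the prefix `babb`; the second has 5 states tracking how much of the suffix `aacb` has currently been matched. A product state is a pair (one from each), accepting exactly when both do.
A 14-state machine:
          a    b    c  
>  S0     S1   S2   S3 
   S1     S4   S3   S3 
   S2     S5   S3   S3 
   S3     S1   S3   S3 
   S4     S4   S3   S6 
   S5     S4   S7   S3 
   S6     S1   S8   S3 
   S7     S1   S9   S3 
   S8     S1   S3   S3 
   S9    S10   S9   S9 
   S10   S11   S9   S9 
   S11   S11   S9  S12 
   S12   S10  S13   S9 
 * S13   S10   S9   S9 
(> = start, * = accepting)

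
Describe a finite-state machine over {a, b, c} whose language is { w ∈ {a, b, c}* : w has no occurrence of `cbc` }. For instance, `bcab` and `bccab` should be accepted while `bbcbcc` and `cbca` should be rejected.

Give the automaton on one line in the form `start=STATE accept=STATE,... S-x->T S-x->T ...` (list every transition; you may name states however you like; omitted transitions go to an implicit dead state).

Track partial matches of the forbidden pattern `cbc`. State s3 is a dead state reached once `cbc` has occurred; every other state accepts. s0 means no part of `cbc` is currently matched.
A 4-state machine:
        a   b   c  
>* s0   s0  s0  s1 
 * s1   s0  s2  s1 
 * s2   s0  s0  s3 
   s3   s3  s3  s3 
(> = start, * = accepting)

start=s0 accept=s0,s1,s2 s0-a->s0 s0-b->s0 s0-c->s1 s1-a->s0 s1-b->s2 s1-c->s1 s2-a->s0 s2-b->s0 s2-c->s3 s3-a->s3 s3-b->s3 s3-c->s3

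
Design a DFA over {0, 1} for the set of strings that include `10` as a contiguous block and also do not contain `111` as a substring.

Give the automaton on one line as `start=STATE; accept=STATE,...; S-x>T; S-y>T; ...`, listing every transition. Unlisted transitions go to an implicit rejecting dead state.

Run two small machines in parallel and take their product. One (3 states) tracks whether and how much of `10` has been seen; the other (4 states) tracks partial matches of the forbidden pattern `111`. Each combined state is a pair, one component from each; accept when both components accept. After merging equivalent states the machine shrinks.
A 7-state machine:
        0   1  
>  S0   S0  S1 
   S1   S2  S3 
 * S2   S2  S4 
   S3   S2  S5 
 * S4   S2  S6 
   S5   S5  S5 
 * S6   S2  S5 
(> = start, * = accepting)

start=S0; accept=S2,S4,S6; S0-0>S0; S0-1>S1; S1-0>S2; S1-1>S3; S2-0>S2; S2-1>S4; S3-0>S2; S3-1>S5; S4-0>S2; S4-1>S6; S5-0>S5; S5-1>S5; S6-0>S2; S6-1>S5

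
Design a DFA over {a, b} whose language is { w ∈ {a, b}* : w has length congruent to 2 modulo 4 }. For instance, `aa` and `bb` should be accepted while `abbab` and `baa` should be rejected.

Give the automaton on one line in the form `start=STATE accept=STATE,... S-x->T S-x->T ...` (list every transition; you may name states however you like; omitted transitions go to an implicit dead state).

start=S0 accept=S2 S0-a->S1 S0-b->S1 S1-a->S2 S1-b->S2 S2-a->S3 S2-b->S3 S3-a->S0 S3-b->S0

Count input length modulo 4: every symbol advances one step around the cycle S0 → S1 → S2 → S3 → S0. Accept at S2.
A 4-state machine:
        a   b  
>  S0   S1  S1 
   S1   S2  S2 
 * S2   S3  S3 
   S3   S0  S0 
(> = start, * = accepting)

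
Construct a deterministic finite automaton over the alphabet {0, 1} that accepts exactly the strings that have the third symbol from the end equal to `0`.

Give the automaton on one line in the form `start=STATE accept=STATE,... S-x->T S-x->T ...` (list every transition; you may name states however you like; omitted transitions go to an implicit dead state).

start=q0 accept=q7,q8,q9,q10 q0-0->q1 q0-1->q2 q1-0->q3 q1-1->q4 q2-0->q5 q2-1->q6 q3-0->q7 q3-1->q8 q4-0->q9 q4-1->q10 q5-0->q11 q5-1->q12 q6-0->q13 q6-1->q14 q7-0->q7 q7-1->q8 q8-0->q9 q8-1->q10 q9-0->q11 q9-1->q12 q10-0->q13 q10-1->q14 q11-0->q7 q11-1->q8 q12-0->q9 q12-1->q10 q13-0->q11 q13-1->q12 q14-0->q13 q14-1->q14

A DFA must remember the last 3 symbols (since which symbol is third-to-last isn't known until the input ends). Use one state per possible window of the last ≤3 symbols; accept from those whose window starts with `0`.
A 15-state machine:
          0    1  
>  q0     q1   q2 
   q1     q3   q4 
   q2     q5   q6 
   q3     q7   q8 
   q4     q9  q10 
   q5    q11  q12 
   q6    q13  q14 
 * q7     q7   q8 
 * q8     q9  q10 
 * q9    q11  q12 
 * q10   q13  q14 
   q11    q7   q8 
   q12    q9  q10 
   q13   q11  q12 
   q14   q13  q14 
(> = start, * = accepting)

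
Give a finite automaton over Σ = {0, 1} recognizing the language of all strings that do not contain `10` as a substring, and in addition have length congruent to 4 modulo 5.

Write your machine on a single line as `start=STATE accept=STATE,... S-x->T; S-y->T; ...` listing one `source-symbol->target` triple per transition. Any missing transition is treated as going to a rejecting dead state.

Handle the two conditions separately and then intersect. One (3 states) tracks partial matches of the forbidden pattern `10`; the other (5 states) tracks the input length modulo 5. Each combined state is a pair, one component from each; accept when both components accept.
With 15 states:
          0    1  
>  s0     s1   s2 
   s1     s3   s4 
   s2     s5   s4 
   s3     s6   s7 
   s4     s8   s7 
   s5     s8   s8 
   s6     s9  s10 
   s7    s11  s10 
   s8    s11  s11 
 * s9     s0  s12 
 * s10   s13  s12 
   s11   s13  s13 
   s12   s14   s2 
   s13   s14  s14 
   s14    s5   s5 
(> = start, * = accepting)

start=s0; accept=s9,s10; s0-0->s1; s0-1->s2; s1-0->s3; s1-1->s4; s2-0->s5; s2-1->s4; s3-0->s6; s3-1->s7; s4-0->s8; s4-1->s7; s5-0->s8; s5-1->s8; s6-0->s9; s6-1->s10; s7-0->s11; s7-1->s10; s8-0->s11; s8-1->s11; s9-0->s0; s9-1->s12; s10-0->s13; s10-1->s12; s11-0->s13; s11-1->s13; s12-0->s14; s12-1->s2; s13-0->s14; s13-1->s14; s14-0->s5; s14-1->s5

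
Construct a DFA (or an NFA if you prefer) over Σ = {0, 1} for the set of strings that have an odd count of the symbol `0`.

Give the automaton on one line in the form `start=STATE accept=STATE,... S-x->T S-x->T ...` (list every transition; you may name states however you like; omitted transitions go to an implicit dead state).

The only thing that matters is how many `0`s have appeared, reduced mod 2. Use one state per residue: q0 for 0, …, q1 for 1. Reading `0` moves to the next residue; anything else stays put. q1 is accepting.
With 2 states:
        0   1  
>  q0   q1  q0 
 * q1   q0  q1 
(> = start, * = accepting)

start=q0 accept=q1 q0-0->q1 q0-1->q0 q1-0->q0 q1-1->q1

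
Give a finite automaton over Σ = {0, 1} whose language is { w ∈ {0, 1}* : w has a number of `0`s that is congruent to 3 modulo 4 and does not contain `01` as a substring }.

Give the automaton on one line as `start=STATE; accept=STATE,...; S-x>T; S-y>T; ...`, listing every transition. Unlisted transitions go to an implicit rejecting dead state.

Run two small machines in parallel and take their product. The first has 4 states tracking the count of `0`s modulo 4; the second has 3 states tracking partial matches of the forbidden pattern `01`. A product state is a pair (one from each), accepting exactly when both do. After merging equivalent states the machine shrinks.
6 states suffice.
        0   1  
>  S0   S1  S0 
   S1   S2  S3 
   S2   S4  S3 
   S3   S3  S3 
 * S4   S5  S3 
   S5   S1  S3 
(> = start, * = accepting)

start=S0; accept=S4; S0-0>S1; S0-1>S0; S1-0>S2; S1-1>S3; S2-0>S4; S2-1>S3; S3-0>S3; S3-1>S3; S4-0>S5; S4-1>S3; S5-0>S1; S5-1>S3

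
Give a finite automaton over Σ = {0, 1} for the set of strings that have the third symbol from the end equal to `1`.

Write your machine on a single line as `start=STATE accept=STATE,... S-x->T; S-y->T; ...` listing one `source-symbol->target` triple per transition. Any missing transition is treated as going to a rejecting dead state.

Because acceptance depends on a position counted from the end, the machine has to buffer the most recent 3 symbols. Make each state the string of the last up-to-3 symbols read; on input `x` shift the window left and append `x`. Accept when the buffered window has length 3 and begins with `1`.
15 states suffice.
          0    1  
>  q0     q1   q2 
   q1     q3   q4 
   q2     q5   q6 
   q3     q7   q8 
   q4     q9  q10 
   q5    q11  q12 
   q6    q13  q14 
   q7     q7   q8 
   q8     q9  q10 
   q9    q11  q12 
   q10   q13  q14 
 * q11    q7   q8 
 * q12    q9  q10 
 * q13   q11  q12 
 * q14   q13  q14 
(> = start, * = accepting)

start=q0; accept=q11,q12,q13,q14; q0-0->q1; q0-1->q2; q1-0->q3; q1-1->q4; q2-0->q5; q2-1->q6; q3-0->q7; q3-1->q8; q4-0->q9; q4-1->q10; q5-0->q11; q5-1->q12; q6-0->q13; q6-1->q14; q7-0->q7; q7-1->q8; q8-0->q9; q8-1->q10; q9-0->q11; q9-1->q12; q10-0->q13; q10-1->q14; q11-0->q7; q11-1->q8; q12-0->q9; q12-1->q10; q13-0->q11; q13-1->q12; q14-0->q13; q14-1->q14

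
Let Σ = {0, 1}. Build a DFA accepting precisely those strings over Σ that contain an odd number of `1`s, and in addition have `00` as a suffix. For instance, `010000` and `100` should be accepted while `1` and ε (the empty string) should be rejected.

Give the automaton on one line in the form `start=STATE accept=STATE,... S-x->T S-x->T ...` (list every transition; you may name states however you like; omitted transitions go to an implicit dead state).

Run two small machines in parallel and take their product. One (2 states) tracks the count of `1`s modulo 2; the other (3 states) tracks how much of the suffix `00` has currently been matched. Each combined state is a pair, one component from each; accept when both components accept.
        0   1  
>  s0   s1  s2 
   s1   s3  s2 
   s2   s4  s0 
   s3   s3  s2 
   s4   s5  s0 
 * s5   s5  s0 
(> = start, * = accepting)

start=s0 accept=s5 s0-0->s1 s0-1->s2 s1-0->s3 s1-1->s2 s2-0->s4 s2-1->s0 s3-0->s3 s3-1->s2 s4-0->s5 s4-1->s0 s5-0->s5 s5-1->s0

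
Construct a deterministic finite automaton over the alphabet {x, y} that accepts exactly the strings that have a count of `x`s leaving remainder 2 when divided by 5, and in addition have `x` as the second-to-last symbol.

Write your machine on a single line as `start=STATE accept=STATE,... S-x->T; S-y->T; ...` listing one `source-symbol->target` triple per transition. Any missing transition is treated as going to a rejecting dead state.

start=S0; accept=S3,S8; S0-x->S1; S0-y->S2; S1-x->S3; S1-y->S4; S2-x->S5; S2-y->S6; S3-x->S7; S3-y->S8; S4-x->S9; S4-y->S10; S5-x->S3; S5-y->S4; S6-x->S5; S6-y->S6; S7-x->S11; S7-y->S12; S8-x->S13; S8-y->S14; S9-x->S7; S9-y->S8; S10-x->S9; S10-y->S10; S11-x->S15; S11-y->S16; S12-x->S17; S12-y->S18; S13-x->S11; S13-y->S12; S14-x->S13; S14-y->S14; S15-x->S19; S15-y->S20; S16-x->S21; S16-y->S22; S17-x->S15; S17-y->S16; S18-x->S17; S18-y->S18; S19-x->S3; S19-y->S4; S20-x->S5; S20-y->S6; S21-x->S19; S21-y->S20; S22-x->S21; S22-y->S22

Build one automaton per condition and run them in lockstep. One (5 states) tracks the count of `x`s modulo 5; the other (7 states) tracks the last 2 symbols read. Each combined state is a pair, one component from each; accept when both components accept.
          x    y  
>  S0     S1   S2 
   S1     S3   S4 
   S2     S5   S6 
 * S3     S7   S8 
   S4     S9  S10 
   S5     S3   S4 
   S6     S5   S6 
   S7    S11  S12 
 * S8    S13  S14 
   S9     S7   S8 
   S10    S9  S10 
   S11   S15  S16 
   S12   S17  S18 
   S13   S11  S12 
   S14   S13  S14 
   S15   S19  S20 
   S16   S21  S22 
   S17   S15  S16 
   S18   S17  S18 
   S19    S3   S4 
   S20    S5   S6 
   S21   S19  S20 
   S22   S21  S22 
(> = start, * = accepting)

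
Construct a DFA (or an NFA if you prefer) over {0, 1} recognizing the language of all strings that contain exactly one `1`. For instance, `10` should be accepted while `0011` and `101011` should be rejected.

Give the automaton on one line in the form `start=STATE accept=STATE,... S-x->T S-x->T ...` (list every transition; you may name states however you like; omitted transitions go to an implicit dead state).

Only the number of `1`s matters, and only up to 2. Make a chain A → B → C advanced by each `1` (with C absorbing); every other symbol self-loops. The accepting set is {B}.
With 3 states:
       0  1 
>  A   A  B 
 * B   B  C 
   C   C  C 
(> = start, * = accepting)

start=A accept=B A-0->A A-1->B B-0->B B-1->C C-0->C C-1->C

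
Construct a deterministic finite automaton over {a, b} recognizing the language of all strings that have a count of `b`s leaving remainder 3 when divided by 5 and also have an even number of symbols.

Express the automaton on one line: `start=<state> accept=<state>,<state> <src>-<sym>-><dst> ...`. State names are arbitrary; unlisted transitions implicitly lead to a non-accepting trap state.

start=S0 accept=S7 S0-a->S1 S0-b->S2 S1-a->S0 S1-b->S3 S2-a->S3 S2-b->S4 S3-a->S2 S3-b->S5 S4-a->S5 S4-b->S6 S5-a->S4 S5-b->S7 S6-a->S7 S6-b->S8 S7-a->S6 S7-b->S9 S8-a->S9 S8-b->S1 S9-a->S8 S9-b->S0

Build one automaton per condition and run them in lockstep. One (5 states) tracks the count of `b`s modulo 5; the other (2 states) tracks the input length modulo 2. Each combined state is a pair, one component from each; accept when both components accept.
10 states suffice.
        a   b  
>  S0   S1  S2 
   S1   S0  S3 
   S2   S3  S4 
   S3   S2  S5 
   S4   S5  S6 
   S5   S4  S7 
   S6   S7  S8 
 * S7   S6  S9 
   S8   S9  S1 
   S9   S8  S0 
(> = start, * = accepting)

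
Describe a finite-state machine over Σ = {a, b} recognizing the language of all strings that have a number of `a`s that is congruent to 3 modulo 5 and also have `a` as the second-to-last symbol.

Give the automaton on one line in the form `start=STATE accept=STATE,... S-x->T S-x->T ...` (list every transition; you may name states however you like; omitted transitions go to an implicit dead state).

start=S0 accept=S3,S6 S0-a->S1 S0-b->S0 S1-a->S2 S1-b->S1 S2-a->S3 S2-b->S4 S3-a->S5 S3-b->S6 S4-a->S7 S4-b->S4 S5-a->S0 S5-b->S5 S6-a->S5 S6-b->S8 S7-a->S5 S7-b->S6 S8-a->S5 S8-b->S8

Handle the two conditions separately and then intersect. The first has 5 states tracking the count of `a`s modulo 5; the second has 7 states tracking the last 2 symbols read. A product state is a pair (one from each), accepting exactly when both do. Equivalent product states are then merged.
With 9 states:
        a   b  
>  S0   S1  S0 
   S1   S2  S1 
   S2   S3  S4 
 * S3   S5  S6 
   S4   S7  S4 
   S5   S0  S5 
 * S6   S5  S8 
   S7   S5  S6 
   S8   S5  S8 
(> = start, * = accepting)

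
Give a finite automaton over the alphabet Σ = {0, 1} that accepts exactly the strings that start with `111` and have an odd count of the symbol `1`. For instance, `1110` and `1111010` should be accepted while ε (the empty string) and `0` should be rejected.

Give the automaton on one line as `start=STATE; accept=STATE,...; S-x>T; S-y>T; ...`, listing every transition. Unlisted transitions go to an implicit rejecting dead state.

Build one automaton per condition and run them in lockstep. One (5 states) tracks whether the input so far still matches the prefix `111`; the other (2 states) tracks the count of `1`s modulo 2. Each combined state is a pair, one component from each; accept when both components accept. After merging equivalent states the machine shrinks.
A 6-state machine:
        0   1  
>  q0   q1  q2 
   q1   q1  q1 
   q2   q1  q3 
   q3   q1  q4 
 * q4   q4  q5 
   q5   q5  q4 
(> = start, * = accepting)

start=q0; accept=q4; q0-0>q1; q0-1>q2; q1-0>q1; q1-1>q1; q2-0>q1; q2-1>q3; q3-0>q1; q3-1>q4; q4-0>q4; q4-1>q5; q5-0>q5; q5-1>q4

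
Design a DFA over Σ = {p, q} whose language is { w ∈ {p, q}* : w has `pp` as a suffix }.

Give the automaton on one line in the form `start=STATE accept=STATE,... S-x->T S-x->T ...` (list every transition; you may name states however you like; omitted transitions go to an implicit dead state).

Let each state record the length of the longest suffix of the input read so far that is also a prefix of `pp`. B means the last symbol is `p`; C means the last 2 symbols are `pp`. Accept only at C, where the string currently ends in `pp`.
3 states suffice.
       p  q 
>  A   B  A 
   B   C  A 
 * C   C  A 
(> = start, * = accepting)

start=A accept=C A-p->B A-q->A B-p->C B-q->A C-p->C C-q->A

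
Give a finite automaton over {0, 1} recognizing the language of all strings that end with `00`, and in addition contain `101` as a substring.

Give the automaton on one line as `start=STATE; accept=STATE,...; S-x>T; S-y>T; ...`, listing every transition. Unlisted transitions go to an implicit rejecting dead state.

Run two small machines in parallel and take their product. One (3 states) tracks how much of the suffix `00` has currently been matched; the other (4 states) tracks whether and how much of `101` has been seen. Each combined state is a pair, one component from each; accept when both components accept. Equivalent product states are then merged.
With 6 states:
        0   1  
>  q0   q0  q1 
   q1   q2  q1 
   q2   q0  q3 
   q3   q4  q3 
   q4   q5  q3 
 * q5   q5  q3 
(> = start, * = accepting)

start=q0; accept=q5; q0-0>q0; q0-1>q1; q1-0>q2; q1-1>q1; q2-0>q0; q2-1>q3; q3-0>q4; q3-1>q3; q4-0>q5; q4-1>q3; q5-0>q5; q5-1>q3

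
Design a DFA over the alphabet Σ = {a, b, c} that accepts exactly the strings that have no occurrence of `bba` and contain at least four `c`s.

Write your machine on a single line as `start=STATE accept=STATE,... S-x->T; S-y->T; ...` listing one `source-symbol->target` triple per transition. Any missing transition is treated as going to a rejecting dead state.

start=s0; accept=s12,s14,s15; s0-a->s0; s0-b->s1; s0-c->s2; s1-a->s0; s1-b->s3; s1-c->s2; s2-a->s2; s2-b->s4; s2-c->s5; s3-a->s6; s3-b->s3; s3-c->s2; s4-a->s2; s4-b->s7; s4-c->s5; s5-a->s5; s5-b->s8; s5-c->s9; s6-a->s6; s6-b->s6; s6-c->s6; s7-a->s6; s7-b->s7; s7-c->s5; s8-a->s5; s8-b->s10; s8-c->s9; s9-a->s9; s9-b->s11; s9-c->s12; s10-a->s6; s10-b->s10; s10-c->s9; s11-a->s9; s11-b->s13; s11-c->s12; s12-a->s12; s12-b->s14; s12-c->s12; s13-a->s6; s13-b->s13; s13-c->s12; s14-a->s12; s14-b->s15; s14-c->s12; s15-a->s6; s15-b->s15; s15-c->s12

Build one automaton per condition and run them in lockstep. One (4 states) tracks partial matches of the forbidden pattern `bba`; the other (6 states) tracks the count of `c`s, saturating at 5. Each combined state is a pair, one component from each; accept when both components accept. After merging equivalent states the machine shrinks.
A 16-state machine:
          a    b    c  
>  s0     s0   s1   s2 
   s1     s0   s3   s2 
   s2     s2   s4   s5 
   s3     s6   s3   s2 
   s4     s2   s7   s5 
   s5     s5   s8   s9 
   s6     s6   s6   s6 
   s7     s6   s7   s5 
   s8     s5  s10   s9 
   s9     s9  s11  s12 
   s10    s6  s10   s9 
   s11    s9  s13  s12 
 * s12   s12  s14  s12 
   s13    s6  s13  s12 
 * s14   s12  s15  s12 
 * s15    s6  s15  s12 
(> = start, * = accepting)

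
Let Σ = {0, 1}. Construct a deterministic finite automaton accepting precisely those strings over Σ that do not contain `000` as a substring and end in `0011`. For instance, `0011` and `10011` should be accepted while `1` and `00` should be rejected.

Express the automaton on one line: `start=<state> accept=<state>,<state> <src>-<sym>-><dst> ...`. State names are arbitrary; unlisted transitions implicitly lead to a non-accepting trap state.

Build one automaton per condition and run them in lockstep. One (4 states) tracks partial matches of the forbidden pattern `000`; the other (5 states) tracks how much of the suffix `0011` has currently been matched. Each combined state is a pair, one component from each; accept when both components accept. After merging equivalent states the machine shrinks.
A 6-state machine:
        0   1  
>  S0   S1  S0 
   S1   S2  S0 
   S2   S3  S4 
   S3   S3  S3 
   S4   S1  S5 
 * S5   S1  S0 
(> = start, * = accepting)

start=S0 accept=S5 S0-0->S1 S0-1->S0 S1-0->S2 S1-1->S0 S2-0->S3 S2-1->S4 S3-0->S3 S3-1->S3 S4-0->S1 S4-1->S5 S5-0->S1 S5-1->S0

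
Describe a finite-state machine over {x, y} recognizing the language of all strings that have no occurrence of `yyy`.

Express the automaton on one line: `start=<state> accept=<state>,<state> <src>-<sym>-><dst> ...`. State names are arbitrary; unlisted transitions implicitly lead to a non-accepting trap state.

start=q0 accept=q0,q1,q2 q0-x->q0 q0-y->q1 q1-x->q0 q1-y->q2 q2-x->q0 q2-y->q3 q3-x->q3 q3-y->q3

Track partial matches of the forbidden pattern `yyy`. State q3 is a dead state reached once `yyy` has occurred; every other state accepts. q0 means no part of `yyy` is currently matched.
4 states suffice.
        x   y  
>* q0   q0  q1 
 * q1   q0  q2 
 * q2   q0  q3 
   q3   q3  q3 
(> = start, * = accepting)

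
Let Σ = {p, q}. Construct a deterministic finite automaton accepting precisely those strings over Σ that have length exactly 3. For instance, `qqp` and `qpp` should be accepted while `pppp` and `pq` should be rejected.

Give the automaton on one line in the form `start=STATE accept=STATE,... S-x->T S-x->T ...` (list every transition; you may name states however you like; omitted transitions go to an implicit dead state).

We only need to distinguish lengths 0, 1, …, 3, and '>3'. Chain S0 → S1 → S2 → S3 → S4 on every symbol, with S4 looping. Accepting states: {S3}.
A 5-state machine:
        p   q  
>  S0   S1  S1 
   S1   S2  S2 
   S2   S3  S3 
 * S3   S4  S4 
   S4   S4  S4 
(> = start, * = accepting)

start=S0 accept=S3 S0-p->S1 S0-q->S1 S1-p->S2 S1-q->S2 S2-p->S3 S2-q->S3 S3-p->S4 S3-q->S4 S4-p->S4 S4-q->S4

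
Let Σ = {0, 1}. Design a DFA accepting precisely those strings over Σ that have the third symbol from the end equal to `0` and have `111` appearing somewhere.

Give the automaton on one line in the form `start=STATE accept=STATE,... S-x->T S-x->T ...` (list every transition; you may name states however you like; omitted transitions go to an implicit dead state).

start=A accept=H,I,J,K A-0->A A-1->B B-0->A B-1->C C-0->A C-1->D D-0->E D-1->D E-0->F E-1->G F-0->H F-1->I G-0->J G-1->K H-0->H H-1->I I-0->J I-1->K J-0->F J-1->G K-0->E K-1->D

Handle the two conditions separately and then intersect. One (15 states) tracks the last 3 symbols read; the other (4 states) tracks whether and how much of `111` has been seen. Each combined state is a pair, one component from each; accept when both components accept. Minimizing collapses redundant product states.
With 11 states:
       0  1 
>  A   A  B 
   B   A  C 
   C   A  D 
   D   E  D 
   E   F  G 
   F   H  I 
   G   J  K 
 * H   H  I 
 * I   J  K 
 * J   F  G 
 * K   E  D 
(> = start, * = accepting)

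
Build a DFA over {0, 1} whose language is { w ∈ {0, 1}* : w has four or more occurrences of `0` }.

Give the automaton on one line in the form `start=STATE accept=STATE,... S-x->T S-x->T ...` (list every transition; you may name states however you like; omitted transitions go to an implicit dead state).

Count `0`s, saturating at 5: states q0 through q4 mean 0 through 4 `0`s seen; q5 means more than 4. Each `0` increments (capped at q5); other symbols loop. Accept from {q4, q5}.
With 6 states:
        0   1  
>  q0   q1  q0 
   q1   q2  q1 
   q2   q3  q2 
   q3   q4  q3 
 * q4   q5  q4 
 * q5   q5  q5 
(> = start, * = accepting)

start=q0 accept=q4,q5 q0-0->q1 q0-1->q0 q1-0->q2 q1-1->q1 q2-0->q3 q2-1->q2 q3-0->q4 q3-1->q3 q4-0->q5 q4-1->q4 q5-0->q5 q5-1->q5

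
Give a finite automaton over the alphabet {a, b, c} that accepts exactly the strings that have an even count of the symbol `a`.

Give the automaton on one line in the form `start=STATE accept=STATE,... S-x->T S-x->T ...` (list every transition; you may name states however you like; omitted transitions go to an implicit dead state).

The only thing that matters is how many `a`s have appeared, reduced mod 2. Use one state per residue: q0 for 0, …, q1 for 1. Reading `a` moves to the next residue; anything else stays put. q0 is accepting.
A 2-state machine:
        a   b   c  
>* q0   q1  q0  q0 
   q1   q0  q1  q1 
(> = start, * = accepting)

start=q0 accept=q0 q0-a->q1 q0-b->q0 q0-c->q0 q1-a->q0 q1-b->q1 q1-c->q1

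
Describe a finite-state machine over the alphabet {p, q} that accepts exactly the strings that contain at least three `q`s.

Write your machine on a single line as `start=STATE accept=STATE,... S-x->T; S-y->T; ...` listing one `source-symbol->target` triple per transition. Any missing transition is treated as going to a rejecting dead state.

start=S0; accept=S3,S4; S0-p->S0; S0-q->S1; S1-p->S1; S1-q->S2; S2-p->S2; S2-q->S3; S3-p->S3; S3-q->S4; S4-p->S4; S4-q->S4

Count `q`s, saturating at 4: states S0 through S3 mean 0 through 3 `q`s seen; S4 means more than 3. Each `q` increments (capped at S4); other symbols loop. Accept from {S3, S4}.
A 5-state machine:
        p   q  
>  S0   S0  S1 
   S1   S1  S2 
   S2   S2  S3 
 * S3   S3  S4 
 * S4   S4  S4 
(> = start, * = accepting)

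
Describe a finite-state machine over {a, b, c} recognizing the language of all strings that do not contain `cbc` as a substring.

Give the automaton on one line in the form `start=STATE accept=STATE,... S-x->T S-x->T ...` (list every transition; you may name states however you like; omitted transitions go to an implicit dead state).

This is the complement of 'contains `cbc`'. Use the same substring-matching states — q0 through q3 holding how much of `cbc` has just been matched — but flip the accepting set: everything except the trap q3 accepts.
        a   b   c  
>* q0   q0  q0  q1 
 * q1   q0  q2  q1 
 * q2   q0  q0  q3 
   q3   q3  q3  q3 
(> = start, * = accepting)

start=q0 accept=q0,q1,q2 q0-a->q0 q0-b->q0 q0-c->q1 q1-a->q0 q1-b->q2 q1-c->q1 q2-a->q0 q2-b->q0 q2-c->q3 q3-a->q3 q3-b->q3 q3-c->q3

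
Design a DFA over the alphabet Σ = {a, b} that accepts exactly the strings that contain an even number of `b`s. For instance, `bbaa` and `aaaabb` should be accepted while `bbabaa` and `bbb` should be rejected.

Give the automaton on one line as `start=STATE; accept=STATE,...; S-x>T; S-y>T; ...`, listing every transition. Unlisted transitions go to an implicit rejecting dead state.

start=s0; accept=s0; s0-a>s0; s0-b>s1; s1-a>s1; s1-b>s0

The only thing that matters is how many `b`s have appeared, reduced mod 2. Use one state per residue: s0 for 0, …, s1 for 1. Reading `b` moves to the next residue; anything else stays put. s0 is accepting.
        a   b  
>* s0   s0  s1 
   s1   s1  s0 
(> = start, * = accepting)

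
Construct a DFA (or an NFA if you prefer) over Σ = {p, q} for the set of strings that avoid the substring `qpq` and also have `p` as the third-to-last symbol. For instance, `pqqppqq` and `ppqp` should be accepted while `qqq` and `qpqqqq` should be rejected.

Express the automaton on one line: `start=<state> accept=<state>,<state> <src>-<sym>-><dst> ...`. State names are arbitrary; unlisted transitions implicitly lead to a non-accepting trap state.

start=S0 accept=S7,S8,S9,S10 S0-p->S1 S0-q->S2 S1-p->S3 S1-q->S4 S2-p->S5 S2-q->S6 S3-p->S7 S3-q->S8 S4-p->S9 S4-q->S10 S5-p->S11 S5-q->S12 S6-p->S13 S6-q->S14 S7-p->S7 S7-q->S8 S8-p->S9 S8-q->S10 S9-p->S11 S9-q->S12 S10-p->S13 S10-q->S14 S11-p->S7 S11-q->S8 S12-p->S15 S12-q->S16 S13-p->S11 S13-q->S12 S14-p->S13 S14-q->S14 S15-p->S17 S15-q->S12 S16-p->S18 S16-q->S19 S17-p->S20 S17-q->S21 S18-p->S17 S18-q->S12 S19-p->S18 S19-q->S19 S20-p->S20 S20-q->S21 S21-p->S15 S21-q->S16

Run two small machines in parallel and take their product. One (4 states) tracks partial matches of the forbidden pattern `qpq`; the other (15 states) tracks the last 3 symbols read. Each combined state is a pair, one component from each; accept when both components accept.
With 22 states:
          p    q  
>  S0     S1   S2 
   S1     S3   S4 
   S2     S5   S6 
   S3     S7   S8 
   S4     S9  S10 
   S5    S11  S12 
   S6    S13  S14 
 * S7     S7   S8 
 * S8     S9  S10 
 * S9    S11  S12 
 * S10   S13  S14 
   S11    S7   S8 
   S12   S15  S16 
   S13   S11  S12 
   S14   S13  S14 
   S15   S17  S12 
   S16   S18  S19 
   S17   S20  S21 
   S18   S17  S12 
   S19   S18  S19 
   S20   S20  S21 
   S21   S15  S16 
(> = start, * = accepting)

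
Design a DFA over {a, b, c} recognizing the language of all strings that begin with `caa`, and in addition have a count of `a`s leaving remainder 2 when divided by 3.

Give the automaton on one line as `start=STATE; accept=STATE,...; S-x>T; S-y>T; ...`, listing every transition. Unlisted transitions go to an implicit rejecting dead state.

Run two small machines in parallel and take their product. One (5 states) tracks whether the input so far still matches the prefix `caa`; the other (3 states) tracks the count of `a`s modulo 3. Each combined state is a pair, one component from each; accept when both components accept. Minimizing collapses redundant product states.
        a   b   c  
>  q0   q1  q1  q2 
   q1   q1  q1  q1 
   q2   q3  q1  q1 
   q3   q4  q1  q1 
 * q4   q5  q4  q4 
   q5   q6  q5  q5 
   q6   q4  q6  q6 
(> = start, * = accepting)

start=q0; accept=q4; q0-a>q1; q0-b>q1; q0-c>q2; q1-a>q1; q1-b>q1; q1-c>q1; q2-a>q3; q2-b>q1; q2-c>q1; q3-a>q4; q3-b>q1; q3-c>q1; q4-a>q5; q4-b>q4; q4-c>q4; q5-a>q6; q5-b>q5; q5-c>q5; q6-a>q4; q6-b>q6; q6-c>q6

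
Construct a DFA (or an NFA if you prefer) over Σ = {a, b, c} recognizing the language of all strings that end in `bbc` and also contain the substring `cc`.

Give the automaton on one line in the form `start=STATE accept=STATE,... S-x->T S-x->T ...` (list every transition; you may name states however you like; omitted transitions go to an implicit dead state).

Run two small machines in parallel and take their product. The first has 4 states tracking how much of the suffix `bbc` has currently been matched; the second has 3 states tracking whether and how much of `cc` has been seen. A product state is a pair (one from each), accepting exactly when both do.
A 9-state machine:
        a   b   c  
>  S0   S0  S1  S2 
   S1   S0  S3  S2 
   S2   S0  S1  S4 
   S3   S0  S3  S5 
   S4   S4  S6  S4 
   S5   S0  S1  S4 
   S6   S4  S7  S4 
   S7   S4  S7  S8 
 * S8   S4  S6  S4 
(> = start, * = accepting)

start=S0 accept=S8 S0-a->S0 S0-b->S1 S0-c->S2 S1-a->S0 S1-b->S3 S1-c->S2 S2-a->S0 S2-b->S1 S2-c->S4 S3-a->S0 S3-b->S3 S3-c->S5 S4-a->S4 S4-b->S6 S4-c->S4 S5-a->S0 S5-b->S1 S5-c->S4 S6-a->S4 S6-b->S7 S6-c->S4 S7-a->S4 S7-b->S7 S7-c->S8 S8-a->S4 S8-b->S6 S8-c->S4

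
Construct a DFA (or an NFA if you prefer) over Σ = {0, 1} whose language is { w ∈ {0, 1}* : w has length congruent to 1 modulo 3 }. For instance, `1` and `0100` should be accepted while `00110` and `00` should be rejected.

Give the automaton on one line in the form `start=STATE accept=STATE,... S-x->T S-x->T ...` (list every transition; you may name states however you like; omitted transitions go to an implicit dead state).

start=q0 accept=q1 q0-0->q1 q0-1->q1 q1-0->q2 q1-1->q2 q2-0->q0 q2-1->q0

Only the length mod 3 matters, so use a 3-cycle: from any state, every input symbol moves to the next state, wrapping q2 back to q0. Mark q1 accepting.
3 states suffice.
        0   1  
>  q0   q1  q1 
 * q1   q2  q2 
   q2   q0  q0 
(> = start, * = accepting)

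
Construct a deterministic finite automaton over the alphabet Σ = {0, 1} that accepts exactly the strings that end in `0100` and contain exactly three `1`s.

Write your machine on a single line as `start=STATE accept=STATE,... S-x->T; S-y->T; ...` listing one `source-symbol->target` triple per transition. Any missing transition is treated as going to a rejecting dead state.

start=A; accept=T; A-0->B; A-1->C; B-0->B; B-1->D; C-0->E; C-1->F; D-0->G; D-1->F; E-0->E; E-1->H; F-0->I; F-1->J; G-0->K; G-1->H; H-0->L; H-1->J; I-0->I; I-1->M; J-0->N; J-1->O; K-0->E; K-1->H; L-0->P; L-1->M; M-0->Q; M-1->O; N-0->N; N-1->R; O-0->S; O-1->O; P-0->I; P-1->M; Q-0->T; Q-1->R; R-0->U; R-1->O; S-0->S; S-1->R; T-0->N; T-1->R; U-0->V; U-1->R; V-0->S; V-1->R

Run two small machines in parallel and take their product. The first has 5 states tracking how much of the suffix `0100` has currently been matched; the second has 5 states tracking the count of `1`s, saturating at 4. A product state is a pair (one from each), accepting exactly when both do.
With 22 states:
       0  1 
>  A   B  C 
   B   B  D 
   C   E  F 
   D   G  F 
   E   E  H 
   F   I  J 
   G   K  H 
   H   L  J 
   I   I  M 
   J   N  O 
   K   E  H 
   L   P  M 
   M   Q  O 
   N   N  R 
   O   S  O 
   P   I  M 
   Q   T  R 
   R   U  O 
   S   S  R 
 * T   N  R 
   U   V  R 
   V   S  R 
(> = start, * = accepting)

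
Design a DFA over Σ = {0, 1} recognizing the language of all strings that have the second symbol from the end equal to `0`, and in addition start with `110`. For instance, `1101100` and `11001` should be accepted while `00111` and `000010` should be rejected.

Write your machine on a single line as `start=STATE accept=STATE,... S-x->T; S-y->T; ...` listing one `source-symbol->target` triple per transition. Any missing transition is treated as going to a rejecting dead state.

Build one automaton per condition and run them in lockstep. One (7 states) tracks the last 2 symbols read; the other (5 states) tracks whether the input so far still matches the prefix `110`. Each combined state is a pair, one component from each; accept when both components accept. After merging equivalent states the machine shrinks.
An 8-state machine:
        0   1  
>  S0   S1  S2 
   S1   S1  S1 
   S2   S1  S3 
   S3   S4  S1 
   S4   S5  S6 
 * S5   S5  S6 
 * S6   S4  S7 
   S7   S4  S7 
(> = start, * = accepting)

start=S0; accept=S5,S6; S0-0->S1; S0-1->S2; S1-0->S1; S1-1->S1; S2-0->S1; S2-1->S3; S3-0->S4; S3-1->S1; S4-0->S5; S4-1->S6; S5-0->S5; S5-1->S6; S6-0->S4; S6-1->S7; S7-0->S4; S7-1->S7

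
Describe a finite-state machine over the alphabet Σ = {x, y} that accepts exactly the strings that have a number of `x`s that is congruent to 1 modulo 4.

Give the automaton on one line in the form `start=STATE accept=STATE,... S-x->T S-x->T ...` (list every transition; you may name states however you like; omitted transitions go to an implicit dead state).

The only thing that matters is how many `x`s have appeared, reduced mod 4. Use one state per residue: q0 for 0, …, q3 for 3. Reading `x` moves to the next residue; anything else stays put. q1 is accepting.
A 4-state machine:
        x   y  
>  q0   q1  q0 
 * q1   q2  q1 
   q2   q3  q2 
   q3   q0  q3 
(> = start, * = accepting)

start=q0 accept=q1 q0-x->q1 q0-y->q0 q1-x->q2 q1-y->q1 q2-x->q3 q2-y->q2 q3-x->q0 q3-y->q3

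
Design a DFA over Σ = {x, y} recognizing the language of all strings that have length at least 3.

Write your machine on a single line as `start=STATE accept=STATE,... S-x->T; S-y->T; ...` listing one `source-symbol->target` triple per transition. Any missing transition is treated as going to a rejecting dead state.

start=A; accept=D,E; A-x->B; A-y->B; B-x->C; B-y->C; C-x->D; C-y->D; D-x->E; D-y->E; E-x->E; E-y->E

We only need to distinguish lengths 0, 1, …, 3, and '>3'. Chain A → B → C → D → E on every symbol, with E looping. Accepting states: {D, E}.
With 5 states:
       x  y 
>  A   B  B 
   B   C  C 
   C   D  D 
 * D   E  E 
 * E   E  E 
(> = start, * = accepting)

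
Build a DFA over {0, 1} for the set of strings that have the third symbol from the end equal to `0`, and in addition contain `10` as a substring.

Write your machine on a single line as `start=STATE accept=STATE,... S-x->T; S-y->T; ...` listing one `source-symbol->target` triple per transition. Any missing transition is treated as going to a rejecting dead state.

Build one automaton per condition and run them in lockstep. One (15 states) tracks the last 3 symbols read; the other (3 states) tracks whether and how much of `10` has been seen. Each combined state is a pair, one component from each; accept when both components accept. After merging equivalent states the machine shrinks.
An 11-state machine:
          0    1  
>  q0     q1   q2 
   q1     q1   q3 
   q2     q4   q2 
   q3     q5   q2 
   q4     q6   q7 
 * q5     q6   q7 
   q6     q8   q9 
   q7     q5  q10 
 * q8     q8   q9 
 * q9     q5  q10 
 * q10    q4   q2 
(> = start, * = accepting)

start=q0; accept=q5,q8,q9,q10; q0-0->q1; q0-1->q2; q1-0->q1; q1-1->q3; q2-0->q4; q2-1->q2; q3-0->q5; q3-1->q2; q4-0->q6; q4-1->q7; q5-0->q6; q5-1->q7; q6-0->q8; q6-1->q9; q7-0->q5; q7-1->q10; q8-0->q8; q8-1->q9; q9-0->q5; q9-1->q10; q10-0->q4; q10-1->q2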